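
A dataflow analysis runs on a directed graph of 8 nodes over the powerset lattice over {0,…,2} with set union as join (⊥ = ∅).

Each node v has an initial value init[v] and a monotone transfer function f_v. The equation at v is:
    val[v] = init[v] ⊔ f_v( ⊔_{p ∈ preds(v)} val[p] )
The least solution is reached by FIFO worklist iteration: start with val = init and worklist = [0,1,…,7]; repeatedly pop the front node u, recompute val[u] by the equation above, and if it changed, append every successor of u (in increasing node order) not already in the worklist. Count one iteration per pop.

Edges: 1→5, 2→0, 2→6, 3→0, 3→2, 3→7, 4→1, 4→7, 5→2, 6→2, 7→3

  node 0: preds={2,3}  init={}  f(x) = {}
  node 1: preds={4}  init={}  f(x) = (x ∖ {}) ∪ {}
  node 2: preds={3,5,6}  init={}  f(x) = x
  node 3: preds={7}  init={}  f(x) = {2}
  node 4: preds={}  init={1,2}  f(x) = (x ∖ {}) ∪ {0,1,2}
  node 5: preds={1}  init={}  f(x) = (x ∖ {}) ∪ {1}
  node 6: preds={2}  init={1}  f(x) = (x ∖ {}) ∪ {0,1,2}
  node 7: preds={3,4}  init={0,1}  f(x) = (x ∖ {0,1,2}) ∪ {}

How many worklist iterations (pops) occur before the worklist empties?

Worklist (15 pops):
  #1 pop 0: in={} → {} (no change)
  #2 pop 1: in={1,2} → {1,2} (was {}); enqueue []
  #3 pop 2: in={1} → {1} (was {}); enqueue [0]
  #4 pop 3: in={0,1} → {2} (was {}); enqueue [2]
  #5 pop 4: in={} → {0,1,2} (was {1,2}); enqueue [1]
  #6 pop 5: in={1,2} → {1,2} (was {}); enqueue []
  #7 pop 6: in={1} → {0,1,2} (was {1}); enqueue []
  #8 pop 7: in={0,1,2} → {0,1} (no change)
  #9 pop 0: in={1,2} → {} (no change)
  #10 pop 2: in={0,1,2} → {0,1,2} (was {1}); enqueue [0,6]
  #11 pop 1: in={0,1,2} → {0,1,2} (was {1,2}); enqueue [5]
  #12 pop 0: in={0,1,2} → {} (no change)
  #13 pop 6: in={0,1,2} → {0,1,2} (no change)
  #14 pop 5: in={0,1,2} → {0,1,2} (was {1,2}); enqueue [2]
  #15 pop 2: in={0,1,2} → {0,1,2} (no change)

Fixpoint:
  val[0] = {}
  val[1] = {0,1,2}
  val[2] = {0,1,2}
  val[3] = {2}
  val[4] = {0,1,2}
  val[5] = {0,1,2}
  val[6] = {0,1,2}
  val[7] = {0,1}

15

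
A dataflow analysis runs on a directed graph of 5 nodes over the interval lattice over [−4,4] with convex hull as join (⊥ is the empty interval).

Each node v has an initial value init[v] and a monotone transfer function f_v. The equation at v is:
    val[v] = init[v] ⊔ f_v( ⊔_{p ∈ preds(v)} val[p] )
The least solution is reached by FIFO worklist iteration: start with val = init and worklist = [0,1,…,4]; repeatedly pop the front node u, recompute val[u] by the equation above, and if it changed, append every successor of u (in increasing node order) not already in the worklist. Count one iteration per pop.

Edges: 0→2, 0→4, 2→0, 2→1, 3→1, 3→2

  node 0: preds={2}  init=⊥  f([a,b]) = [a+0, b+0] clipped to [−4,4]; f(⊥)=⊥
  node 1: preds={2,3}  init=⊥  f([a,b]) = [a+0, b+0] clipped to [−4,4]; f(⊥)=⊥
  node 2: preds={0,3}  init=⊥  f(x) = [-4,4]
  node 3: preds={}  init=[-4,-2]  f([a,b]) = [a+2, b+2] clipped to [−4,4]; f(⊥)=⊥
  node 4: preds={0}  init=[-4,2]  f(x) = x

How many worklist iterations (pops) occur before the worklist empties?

9

Trace (9 dequeues):
  [1] u=0 | in ⊥ | out ⊥ | ==
  [2] u=1 | in [-4,-2] | out [-4,-2] | prev ⊥ | push {}
  [3] u=2 | in [-4,-2] | out [-4,4] | prev ⊥ | push {0,1}
  [4] u=3 | in ⊥ | out [-4,-2] | ==
  [5] u=4 | in ⊥ | out [-4,2] | ==
  [6] u=0 | in [-4,4] | out [-4,4] | prev ⊥ | push {2,4}
  [7] u=1 | in [-4,4] | out [-4,4] | prev [-4,-2] | push {}
  [8] u=2 | in [-4,4] | out [-4,4] | ==
  [9] u=4 | in [-4,4] | out [-4,4] | prev [-4,2] | push {}

Converged values:
  [0] [-4,4]
  [1] [-4,4]
  [2] [-4,4]
  [3] [-4,-2]
  [4] [-4,4]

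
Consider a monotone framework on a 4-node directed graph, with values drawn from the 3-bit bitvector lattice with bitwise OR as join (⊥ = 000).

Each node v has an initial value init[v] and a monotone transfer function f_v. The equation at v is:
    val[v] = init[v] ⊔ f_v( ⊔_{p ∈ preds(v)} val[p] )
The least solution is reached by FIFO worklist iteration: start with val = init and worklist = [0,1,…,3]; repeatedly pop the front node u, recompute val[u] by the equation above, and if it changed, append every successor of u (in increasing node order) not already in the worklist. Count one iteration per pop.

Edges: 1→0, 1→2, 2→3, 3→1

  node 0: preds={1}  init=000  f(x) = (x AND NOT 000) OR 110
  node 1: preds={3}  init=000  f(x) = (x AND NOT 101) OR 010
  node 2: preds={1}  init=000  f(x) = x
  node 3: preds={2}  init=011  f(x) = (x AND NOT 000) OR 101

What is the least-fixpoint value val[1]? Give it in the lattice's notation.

010

Trace (6 dequeues):
  [1] u=0 | in 000 | out 110 | prev 000 | push {}
  [2] u=1 | in 011 | out 010 | prev 000 | push {0}
  [3] u=2 | in 010 | out 010 | prev 000 | push {}
  [4] u=3 | in 010 | out 111 | prev 011 | push {1}
  [5] u=0 | in 010 | out 110 | ==
  [6] u=1 | in 111 | out 010 | ==

Converged values:
  [0] 110
  [1] 010
  [2] 010
  [3] 111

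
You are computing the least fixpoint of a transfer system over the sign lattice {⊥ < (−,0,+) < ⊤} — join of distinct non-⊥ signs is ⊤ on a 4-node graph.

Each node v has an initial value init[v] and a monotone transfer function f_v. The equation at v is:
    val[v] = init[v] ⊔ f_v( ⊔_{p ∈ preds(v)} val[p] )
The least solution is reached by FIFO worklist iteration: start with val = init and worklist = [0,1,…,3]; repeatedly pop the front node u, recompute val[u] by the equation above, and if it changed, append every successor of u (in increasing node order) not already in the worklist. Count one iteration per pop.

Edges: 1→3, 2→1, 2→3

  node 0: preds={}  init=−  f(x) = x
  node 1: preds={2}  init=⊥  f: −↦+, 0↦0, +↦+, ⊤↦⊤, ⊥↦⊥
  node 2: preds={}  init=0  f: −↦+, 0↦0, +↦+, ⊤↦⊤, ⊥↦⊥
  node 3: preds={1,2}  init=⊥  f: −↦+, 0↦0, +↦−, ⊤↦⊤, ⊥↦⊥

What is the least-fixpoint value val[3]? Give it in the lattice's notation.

0

Trace (4 dequeues):
  [1] u=0 | in ⊥ | out − | ==
  [2] u=1 | in 0 | out 0 | prev ⊥ | push {}
  [3] u=2 | in ⊥ | out 0 | ==
  [4] u=3 | in 0 | out 0 | prev ⊥ | push {}

Converged values:
  [0] −
  [1] 0
  [2] 0
  [3] 0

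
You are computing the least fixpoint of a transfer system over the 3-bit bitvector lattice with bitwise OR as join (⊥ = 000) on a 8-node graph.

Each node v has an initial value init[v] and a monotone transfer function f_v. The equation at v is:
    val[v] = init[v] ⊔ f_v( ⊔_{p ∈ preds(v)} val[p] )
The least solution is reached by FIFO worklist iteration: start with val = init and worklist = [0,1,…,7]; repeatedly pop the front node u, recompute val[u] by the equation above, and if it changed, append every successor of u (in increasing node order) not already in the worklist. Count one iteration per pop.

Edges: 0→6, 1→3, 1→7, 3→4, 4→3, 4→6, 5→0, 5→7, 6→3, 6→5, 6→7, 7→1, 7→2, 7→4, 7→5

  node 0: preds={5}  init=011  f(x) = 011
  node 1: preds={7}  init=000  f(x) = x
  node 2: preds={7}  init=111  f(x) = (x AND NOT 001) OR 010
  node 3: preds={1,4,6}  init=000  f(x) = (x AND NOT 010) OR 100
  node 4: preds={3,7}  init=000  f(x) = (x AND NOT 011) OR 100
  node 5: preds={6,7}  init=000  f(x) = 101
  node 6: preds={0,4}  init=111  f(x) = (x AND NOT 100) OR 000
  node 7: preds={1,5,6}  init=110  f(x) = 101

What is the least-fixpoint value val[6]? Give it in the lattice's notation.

Worklist (16 pops):
  #1 pop 0: in=000 → 011 (no change)
  #2 pop 1: in=110 → 110 (was 000); enqueue []
  #3 pop 2: in=110 → 111 (no change)
  #4 pop 3: in=111 → 101 (was 000); enqueue []
  #5 pop 4: in=111 → 100 (was 000); enqueue [3]
  #6 pop 5: in=111 → 101 (was 000); enqueue [0]
  #7 pop 6: in=111 → 111 (no change)
  #8 pop 7: in=111 → 111 (was 110); enqueue [1,2,4,5]
  #9 pop 3: in=111 → 101 (no change)
  #10 pop 0: in=101 → 011 (no change)
  #11 pop 1: in=111 → 111 (was 110); enqueue [3,7]
  #12 pop 2: in=111 → 111 (no change)
  #13 pop 4: in=111 → 100 (no change)
  #14 pop 5: in=111 → 101 (no change)
  #15 pop 3: in=111 → 101 (no change)
  #16 pop 7: in=111 → 111 (no change)

Fixpoint:
  val[0] = 011
  val[1] = 111
  val[2] = 111
  val[3] = 101
  val[4] = 100
  val[5] = 101
  val[6] = 111
  val[7] = 111

111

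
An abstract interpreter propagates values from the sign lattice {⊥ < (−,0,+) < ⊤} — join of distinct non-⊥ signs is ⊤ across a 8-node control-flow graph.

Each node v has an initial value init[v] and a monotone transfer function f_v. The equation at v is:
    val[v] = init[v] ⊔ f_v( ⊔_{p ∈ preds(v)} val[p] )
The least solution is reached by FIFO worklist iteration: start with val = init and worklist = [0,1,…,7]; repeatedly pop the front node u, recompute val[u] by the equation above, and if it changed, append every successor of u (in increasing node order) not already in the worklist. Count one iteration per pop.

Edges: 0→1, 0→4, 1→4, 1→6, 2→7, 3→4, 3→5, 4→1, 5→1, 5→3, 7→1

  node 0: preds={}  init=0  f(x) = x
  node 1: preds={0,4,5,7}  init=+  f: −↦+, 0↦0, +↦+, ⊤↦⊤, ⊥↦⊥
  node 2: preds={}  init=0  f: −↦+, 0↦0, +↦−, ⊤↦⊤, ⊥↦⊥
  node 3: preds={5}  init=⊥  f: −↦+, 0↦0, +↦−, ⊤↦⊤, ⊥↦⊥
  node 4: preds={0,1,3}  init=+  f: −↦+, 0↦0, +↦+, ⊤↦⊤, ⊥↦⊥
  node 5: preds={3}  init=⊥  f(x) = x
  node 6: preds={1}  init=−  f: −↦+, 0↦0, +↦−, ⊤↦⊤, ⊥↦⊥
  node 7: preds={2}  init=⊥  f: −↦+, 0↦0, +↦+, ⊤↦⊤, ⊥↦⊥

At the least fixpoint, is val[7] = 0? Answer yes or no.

yes

Iteration log — 9 steps:
  step 1. node 0  ⊔preds=⊥  new=0  stable
  step 2. node 1  ⊔preds=⊤  new=⊤  old=+  +wl: 
  step 3. node 2  ⊔preds=⊥  new=0  stable
  step 4. node 3  ⊔preds=⊥  new=⊥  stable
  step 5. node 4  ⊔preds=⊤  new=⊤  old=+  +wl: 1
  step 6. node 5  ⊔preds=⊥  new=⊥  stable
  step 7. node 6  ⊔preds=⊤  new=⊤  old=−  +wl: 
  step 8. node 7  ⊔preds=0  new=0  old=⊥  +wl: 
  step 9. node 1  ⊔preds=⊤  new=⊤  stable

Least fixpoint reached:
  node 0: 0
  node 1: ⊤
  node 2: 0
  node 3: ⊥
  node 4: ⊤
  node 5: ⊥
  node 6: ⊤
  node 7: 0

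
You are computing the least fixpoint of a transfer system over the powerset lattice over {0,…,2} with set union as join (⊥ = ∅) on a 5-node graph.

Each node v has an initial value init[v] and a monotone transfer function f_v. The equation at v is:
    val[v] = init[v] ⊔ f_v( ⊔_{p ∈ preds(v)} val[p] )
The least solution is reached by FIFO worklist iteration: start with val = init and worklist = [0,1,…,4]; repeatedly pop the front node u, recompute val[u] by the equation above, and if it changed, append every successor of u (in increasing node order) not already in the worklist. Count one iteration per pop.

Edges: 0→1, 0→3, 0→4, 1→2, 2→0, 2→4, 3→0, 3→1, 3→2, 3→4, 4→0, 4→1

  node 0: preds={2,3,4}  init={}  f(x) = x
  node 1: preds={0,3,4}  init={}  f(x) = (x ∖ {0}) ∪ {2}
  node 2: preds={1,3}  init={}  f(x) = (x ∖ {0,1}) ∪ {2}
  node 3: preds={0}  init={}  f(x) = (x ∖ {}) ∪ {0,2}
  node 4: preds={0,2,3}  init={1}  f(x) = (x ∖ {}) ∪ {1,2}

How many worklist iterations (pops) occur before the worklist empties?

Iteration log — 10 steps:
  step 1. node 0  ⊔preds={1}  new={1}  old={}  +wl: 
  step 2. node 1  ⊔preds={1}  new={1,2}  old={}  +wl: 
  step 3. node 2  ⊔preds={1,2}  new={2}  old={}  +wl: 0
  step 4. node 3  ⊔preds={1}  new={0,1,2}  old={}  +wl: 1,2
  step 5. node 4  ⊔preds={0,1,2}  new={0,1,2}  old={1}  +wl: 
  step 6. node 0  ⊔preds={0,1,2}  new={0,1,2}  old={1}  +wl: 3,4
  step 7. node 1  ⊔preds={0,1,2}  new={1,2}  stable
  step 8. node 2  ⊔preds={0,1,2}  new={2}  stable
  step 9. node 3  ⊔preds={0,1,2}  new={0,1,2}  stable
  step 10. node 4  ⊔preds={0,1,2}  new={0,1,2}  stable

Least fixpoint reached:
  node 0: {0,1,2}
  node 1: {1,2}
  node 2: {2}
  node 3: {0,1,2}
  node 4: {0,1,2}

10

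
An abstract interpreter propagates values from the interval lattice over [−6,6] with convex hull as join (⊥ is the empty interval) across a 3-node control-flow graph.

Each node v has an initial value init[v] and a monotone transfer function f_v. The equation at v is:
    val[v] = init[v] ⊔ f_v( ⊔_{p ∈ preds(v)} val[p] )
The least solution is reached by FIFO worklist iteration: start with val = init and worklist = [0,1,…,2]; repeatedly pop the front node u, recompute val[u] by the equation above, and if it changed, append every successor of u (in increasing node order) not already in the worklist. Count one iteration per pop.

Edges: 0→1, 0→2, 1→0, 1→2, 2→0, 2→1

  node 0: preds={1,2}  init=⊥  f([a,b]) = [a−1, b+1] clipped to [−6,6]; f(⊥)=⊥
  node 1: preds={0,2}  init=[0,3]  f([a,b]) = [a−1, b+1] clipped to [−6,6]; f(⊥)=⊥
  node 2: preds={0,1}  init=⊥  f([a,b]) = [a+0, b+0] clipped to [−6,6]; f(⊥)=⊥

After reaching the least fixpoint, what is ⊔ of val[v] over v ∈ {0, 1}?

Trace (12 dequeues):
  [1] u=0 | in [0,3] | out [-1,4] | prev ⊥ | push {}
  [2] u=1 | in [-1,4] | out [-2,5] | prev [0,3] | push {0}
  [3] u=2 | in [-2,5] | out [-2,5] | prev ⊥ | push {1}
  [4] u=0 | in [-2,5] | out [-3,6] | prev [-1,4] | push {2}
  [5] u=1 | in [-3,6] | out [-4,6] | prev [-2,5] | push {0}
  [6] u=2 | in [-4,6] | out [-4,6] | prev [-2,5] | push {1}
  [7] u=0 | in [-4,6] | out [-5,6] | prev [-3,6] | push {2}
  [8] u=1 | in [-5,6] | out [-6,6] | prev [-4,6] | push {0}
  [9] u=2 | in [-6,6] | out [-6,6] | prev [-4,6] | push {1}
  [10] u=0 | in [-6,6] | out [-6,6] | prev [-5,6] | push {2}
  [11] u=1 | in [-6,6] | out [-6,6] | ==
  [12] u=2 | in [-6,6] | out [-6,6] | ==

Converged values:
  [0] [-6,6]
  [1] [-6,6]
  [2] [-6,6]

[-6,6]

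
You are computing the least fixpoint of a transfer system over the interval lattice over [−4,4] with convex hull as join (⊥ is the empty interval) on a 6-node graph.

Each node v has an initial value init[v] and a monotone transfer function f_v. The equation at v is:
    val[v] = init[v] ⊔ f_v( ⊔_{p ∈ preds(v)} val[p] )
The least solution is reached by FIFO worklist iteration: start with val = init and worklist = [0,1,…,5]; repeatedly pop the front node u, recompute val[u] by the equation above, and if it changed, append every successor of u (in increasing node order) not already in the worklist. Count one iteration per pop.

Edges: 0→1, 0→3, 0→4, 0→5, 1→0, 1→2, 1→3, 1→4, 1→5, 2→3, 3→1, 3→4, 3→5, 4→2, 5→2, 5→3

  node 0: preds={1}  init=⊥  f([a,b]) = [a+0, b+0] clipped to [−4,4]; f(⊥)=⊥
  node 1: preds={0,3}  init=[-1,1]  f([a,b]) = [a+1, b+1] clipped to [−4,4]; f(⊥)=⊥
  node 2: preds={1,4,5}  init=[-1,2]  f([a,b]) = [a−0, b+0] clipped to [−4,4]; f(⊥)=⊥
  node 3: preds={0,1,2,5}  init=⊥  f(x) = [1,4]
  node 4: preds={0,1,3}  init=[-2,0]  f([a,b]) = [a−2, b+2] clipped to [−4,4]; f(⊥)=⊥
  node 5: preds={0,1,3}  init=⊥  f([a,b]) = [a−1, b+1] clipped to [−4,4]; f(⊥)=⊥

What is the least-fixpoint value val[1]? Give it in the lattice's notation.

[-1,4]

Iteration log — 17 steps:
  step 1. node 0  ⊔preds=[-1,1]  new=[-1,1]  old=⊥  +wl: 
  step 2. node 1  ⊔preds=[-1,1]  new=[-1,2]  old=[-1,1]  +wl: 0
  step 3. node 2  ⊔preds=[-2,2]  new=[-2,2]  old=[-1,2]  +wl: 
  step 4. node 3  ⊔preds=[-2,2]  new=[1,4]  old=⊥  +wl: 1
  step 5. node 4  ⊔preds=[-1,4]  new=[-3,4]  old=[-2,0]  +wl: 2
  step 6. node 5  ⊔preds=[-1,4]  new=[-2,4]  old=⊥  +wl: 3
  step 7. node 0  ⊔preds=[-1,2]  new=[-1,2]  old=[-1,1]  +wl: 4,5
  step 8. node 1  ⊔preds=[-1,4]  new=[-1,4]  old=[-1,2]  +wl: 0
  step 9. node 2  ⊔preds=[-3,4]  new=[-3,4]  old=[-2,2]  +wl: 
  step 10. node 3  ⊔preds=[-3,4]  new=[1,4]  stable
  step 11. node 4  ⊔preds=[-1,4]  new=[-3,4]  stable
  step 12. node 5  ⊔preds=[-1,4]  new=[-2,4]  stable
  step 13. node 0  ⊔preds=[-1,4]  new=[-1,4]  old=[-1,2]  +wl: 1,3,4,5
  step 14. node 1  ⊔preds=[-1,4]  new=[-1,4]  stable
  step 15. node 3  ⊔preds=[-3,4]  new=[1,4]  stable
  step 16. node 4  ⊔preds=[-1,4]  new=[-3,4]  stable
  step 17. node 5  ⊔preds=[-1,4]  new=[-2,4]  stable

Least fixpoint reached:
  node 0: [-1,4]
  node 1: [-1,4]
  node 2: [-3,4]
  node 3: [1,4]
  node 4: [-3,4]
  node 5: [-2,4]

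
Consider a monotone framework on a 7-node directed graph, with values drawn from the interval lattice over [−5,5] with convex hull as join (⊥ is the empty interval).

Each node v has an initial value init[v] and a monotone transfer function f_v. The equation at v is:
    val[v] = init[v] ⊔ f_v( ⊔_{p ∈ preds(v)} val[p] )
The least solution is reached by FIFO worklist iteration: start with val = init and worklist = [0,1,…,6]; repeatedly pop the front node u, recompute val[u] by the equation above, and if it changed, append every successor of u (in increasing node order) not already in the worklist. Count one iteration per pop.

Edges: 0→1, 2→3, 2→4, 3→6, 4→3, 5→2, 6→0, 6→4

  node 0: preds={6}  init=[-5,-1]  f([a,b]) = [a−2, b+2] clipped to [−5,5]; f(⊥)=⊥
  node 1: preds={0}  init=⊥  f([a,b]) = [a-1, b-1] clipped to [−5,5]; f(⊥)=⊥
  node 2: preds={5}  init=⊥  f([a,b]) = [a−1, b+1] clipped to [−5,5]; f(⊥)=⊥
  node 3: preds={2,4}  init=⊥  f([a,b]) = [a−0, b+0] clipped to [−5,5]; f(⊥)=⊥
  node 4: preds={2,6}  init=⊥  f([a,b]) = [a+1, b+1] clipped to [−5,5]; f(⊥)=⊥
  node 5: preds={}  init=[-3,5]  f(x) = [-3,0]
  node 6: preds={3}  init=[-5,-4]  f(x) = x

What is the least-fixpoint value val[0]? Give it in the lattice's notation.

Worklist (11 pops):
  #1 pop 0: in=[-5,-4] → [-5,-1] (no change)
  #2 pop 1: in=[-5,-1] → [-5,-2] (was ⊥); enqueue []
  #3 pop 2: in=[-3,5] → [-4,5] (was ⊥); enqueue []
  #4 pop 3: in=[-4,5] → [-4,5] (was ⊥); enqueue []
  #5 pop 4: in=[-5,5] → [-4,5] (was ⊥); enqueue [3]
  #6 pop 5: in=⊥ → [-3,5] (no change)
  #7 pop 6: in=[-4,5] → [-5,5] (was [-5,-4]); enqueue [0,4]
  #8 pop 3: in=[-4,5] → [-4,5] (no change)
  #9 pop 0: in=[-5,5] → [-5,5] (was [-5,-1]); enqueue [1]
  #10 pop 4: in=[-5,5] → [-4,5] (no change)
  #11 pop 1: in=[-5,5] → [-5,4] (was [-5,-2]); enqueue []

Fixpoint:
  val[0] = [-5,5]
  val[1] = [-5,4]
  val[2] = [-4,5]
  val[3] = [-4,5]
  val[4] = [-4,5]
  val[5] = [-3,5]
  val[6] = [-5,5]

[-5,5]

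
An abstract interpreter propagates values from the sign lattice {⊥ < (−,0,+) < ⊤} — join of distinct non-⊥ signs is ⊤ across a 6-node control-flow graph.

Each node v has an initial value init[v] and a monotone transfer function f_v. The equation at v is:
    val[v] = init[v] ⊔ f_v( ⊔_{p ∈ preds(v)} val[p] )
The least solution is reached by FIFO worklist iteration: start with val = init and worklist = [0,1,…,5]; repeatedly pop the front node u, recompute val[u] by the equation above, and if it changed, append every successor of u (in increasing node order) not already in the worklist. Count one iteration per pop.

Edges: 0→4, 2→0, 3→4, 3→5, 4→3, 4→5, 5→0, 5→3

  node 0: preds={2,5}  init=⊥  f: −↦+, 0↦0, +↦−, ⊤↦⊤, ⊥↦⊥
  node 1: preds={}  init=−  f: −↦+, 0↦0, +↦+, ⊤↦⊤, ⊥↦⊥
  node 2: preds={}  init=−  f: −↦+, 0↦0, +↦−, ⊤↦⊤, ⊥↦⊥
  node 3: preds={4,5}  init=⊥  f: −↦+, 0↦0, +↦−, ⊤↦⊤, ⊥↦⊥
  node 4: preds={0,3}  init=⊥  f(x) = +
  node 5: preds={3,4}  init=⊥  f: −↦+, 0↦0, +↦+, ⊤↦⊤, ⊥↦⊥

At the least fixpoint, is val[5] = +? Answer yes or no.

no

Worklist (14 pops):
  #1 pop 0: in=− → + (was ⊥); enqueue []
  #2 pop 1: in=⊥ → − (no change)
  #3 pop 2: in=⊥ → − (no change)
  #4 pop 3: in=⊥ → ⊥ (no change)
  #5 pop 4: in=+ → + (was ⊥); enqueue [3]
  #6 pop 5: in=+ → + (was ⊥); enqueue [0]
  #7 pop 3: in=+ → − (was ⊥); enqueue [4,5]
  #8 pop 0: in=⊤ → ⊤ (was +); enqueue []
  #9 pop 4: in=⊤ → + (no change)
  #10 pop 5: in=⊤ → ⊤ (was +); enqueue [0,3]
  #11 pop 0: in=⊤ → ⊤ (no change)
  #12 pop 3: in=⊤ → ⊤ (was −); enqueue [4,5]
  #13 pop 4: in=⊤ → + (no change)
  #14 pop 5: in=⊤ → ⊤ (no change)

Fixpoint:
  val[0] = ⊤
  val[1] = −
  val[2] = −
  val[3] = ⊤
  val[4] = +
  val[5] = ⊤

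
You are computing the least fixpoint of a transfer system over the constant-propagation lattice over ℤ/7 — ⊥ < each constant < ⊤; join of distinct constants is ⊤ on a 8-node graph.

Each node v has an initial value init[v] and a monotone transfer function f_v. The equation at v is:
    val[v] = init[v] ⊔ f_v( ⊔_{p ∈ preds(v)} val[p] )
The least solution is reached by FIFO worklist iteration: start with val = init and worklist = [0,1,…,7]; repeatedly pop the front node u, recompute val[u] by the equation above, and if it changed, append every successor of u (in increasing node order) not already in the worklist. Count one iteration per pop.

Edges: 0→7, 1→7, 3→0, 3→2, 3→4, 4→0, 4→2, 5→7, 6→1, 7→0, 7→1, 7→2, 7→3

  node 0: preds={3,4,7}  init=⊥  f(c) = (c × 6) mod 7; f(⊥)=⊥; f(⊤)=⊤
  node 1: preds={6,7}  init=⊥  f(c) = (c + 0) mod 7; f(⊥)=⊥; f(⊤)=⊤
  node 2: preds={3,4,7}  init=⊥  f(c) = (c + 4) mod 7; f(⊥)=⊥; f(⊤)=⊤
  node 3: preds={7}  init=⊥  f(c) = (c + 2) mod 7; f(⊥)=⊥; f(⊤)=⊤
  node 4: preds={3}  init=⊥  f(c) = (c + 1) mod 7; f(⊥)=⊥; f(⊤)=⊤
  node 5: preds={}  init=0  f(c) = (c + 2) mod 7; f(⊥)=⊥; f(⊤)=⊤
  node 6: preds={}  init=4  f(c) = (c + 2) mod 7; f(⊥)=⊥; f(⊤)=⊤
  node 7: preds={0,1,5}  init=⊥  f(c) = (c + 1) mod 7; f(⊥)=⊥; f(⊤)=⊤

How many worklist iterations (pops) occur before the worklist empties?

Iteration log — 18 steps:
  step 1. node 0  ⊔preds=⊥  new=⊥  stable
  step 2. node 1  ⊔preds=4  new=4  old=⊥  +wl: 
  step 3. node 2  ⊔preds=⊥  new=⊥  stable
  step 4. node 3  ⊔preds=⊥  new=⊥  stable
  step 5. node 4  ⊔preds=⊥  new=⊥  stable
  step 6. node 5  ⊔preds=⊥  new=0  stable
  step 7. node 6  ⊔preds=⊥  new=4  stable
  step 8. node 7  ⊔preds=⊤  new=⊤  old=⊥  +wl: 0,1,2,3
  step 9. node 0  ⊔preds=⊤  new=⊤  old=⊥  +wl: 7
  step 10. node 1  ⊔preds=⊤  new=⊤  old=4  +wl: 
  step 11. node 2  ⊔preds=⊤  new=⊤  old=⊥  +wl: 
  step 12. node 3  ⊔preds=⊤  new=⊤  old=⊥  +wl: 0,2,4
  step 13. node 7  ⊔preds=⊤  new=⊤  stable
  step 14. node 0  ⊔preds=⊤  new=⊤  stable
  step 15. node 2  ⊔preds=⊤  new=⊤  stable
  step 16. node 4  ⊔preds=⊤  new=⊤  old=⊥  +wl: 0,2
  step 17. node 0  ⊔preds=⊤  new=⊤  stable
  step 18. node 2  ⊔preds=⊤  new=⊤  stable

Least fixpoint reached:
  node 0: ⊤
  node 1: ⊤
  node 2: ⊤
  node 3: ⊤
  node 4: ⊤
  node 5: 0
  node 6: 4
  node 7: ⊤

18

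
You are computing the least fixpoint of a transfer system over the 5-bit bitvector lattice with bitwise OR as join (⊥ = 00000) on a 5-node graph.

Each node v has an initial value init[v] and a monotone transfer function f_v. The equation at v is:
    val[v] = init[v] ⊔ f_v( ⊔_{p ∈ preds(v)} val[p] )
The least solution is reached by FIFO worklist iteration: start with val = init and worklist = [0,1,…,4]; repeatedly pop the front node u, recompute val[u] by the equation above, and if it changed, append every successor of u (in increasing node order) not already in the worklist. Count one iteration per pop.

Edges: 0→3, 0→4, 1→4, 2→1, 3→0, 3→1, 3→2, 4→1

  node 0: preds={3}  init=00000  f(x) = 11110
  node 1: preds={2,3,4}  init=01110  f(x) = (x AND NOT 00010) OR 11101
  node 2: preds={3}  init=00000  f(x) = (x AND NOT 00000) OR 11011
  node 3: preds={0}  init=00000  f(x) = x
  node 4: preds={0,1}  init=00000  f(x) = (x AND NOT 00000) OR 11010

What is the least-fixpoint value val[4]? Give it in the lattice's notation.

11111

Iteration log — 9 steps:
  step 1. node 0  ⊔preds=00000  new=11110  old=00000  +wl: 
  step 2. node 1  ⊔preds=00000  new=11111  old=01110  +wl: 
  step 3. node 2  ⊔preds=00000  new=11011  old=00000  +wl: 1
  step 4. node 3  ⊔preds=11110  new=11110  old=00000  +wl: 0,2
  step 5. node 4  ⊔preds=11111  new=11111  old=00000  +wl: 
  step 6. node 1  ⊔preds=11111  new=11111  stable
  step 7. node 0  ⊔preds=11110  new=11110  stable
  step 8. node 2  ⊔preds=11110  new=11111  old=11011  +wl: 1
  step 9. node 1  ⊔preds=11111  new=11111  stable

Least fixpoint reached:
  node 0: 11110
  node 1: 11111
  node 2: 11111
  node 3: 11110
  node 4: 11111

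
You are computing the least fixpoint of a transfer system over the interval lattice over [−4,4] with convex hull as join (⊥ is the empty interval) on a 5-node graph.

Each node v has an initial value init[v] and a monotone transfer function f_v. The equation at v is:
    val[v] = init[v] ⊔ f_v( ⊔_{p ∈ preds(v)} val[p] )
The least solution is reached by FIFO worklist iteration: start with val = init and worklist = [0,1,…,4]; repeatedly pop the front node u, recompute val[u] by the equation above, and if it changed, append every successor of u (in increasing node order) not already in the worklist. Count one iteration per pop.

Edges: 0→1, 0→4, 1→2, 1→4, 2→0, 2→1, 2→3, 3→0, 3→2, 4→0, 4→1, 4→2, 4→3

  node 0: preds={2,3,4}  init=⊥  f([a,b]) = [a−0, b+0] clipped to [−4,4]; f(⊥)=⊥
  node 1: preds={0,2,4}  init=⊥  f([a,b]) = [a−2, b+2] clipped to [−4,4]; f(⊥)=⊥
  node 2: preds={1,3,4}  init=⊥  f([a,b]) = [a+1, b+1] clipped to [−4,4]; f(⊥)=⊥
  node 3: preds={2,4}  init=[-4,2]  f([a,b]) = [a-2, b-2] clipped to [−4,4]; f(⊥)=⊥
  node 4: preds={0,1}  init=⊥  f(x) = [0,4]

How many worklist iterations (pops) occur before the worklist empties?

Trace (10 dequeues):
  [1] u=0 | in [-4,2] | out [-4,2] | prev ⊥ | push {}
  [2] u=1 | in [-4,2] | out [-4,4] | prev ⊥ | push {}
  [3] u=2 | in [-4,4] | out [-3,4] | prev ⊥ | push {0,1}
  [4] u=3 | in [-3,4] | out [-4,2] | ==
  [5] u=4 | in [-4,4] | out [0,4] | prev ⊥ | push {2,3}
  [6] u=0 | in [-4,4] | out [-4,4] | prev [-4,2] | push {4}
  [7] u=1 | in [-4,4] | out [-4,4] | ==
  [8] u=2 | in [-4,4] | out [-3,4] | ==
  [9] u=3 | in [-3,4] | out [-4,2] | ==
  [10] u=4 | in [-4,4] | out [0,4] | ==

Converged values:
  [0] [-4,4]
  [1] [-4,4]
  [2] [-3,4]
  [3] [-4,2]
  [4] [0,4]

10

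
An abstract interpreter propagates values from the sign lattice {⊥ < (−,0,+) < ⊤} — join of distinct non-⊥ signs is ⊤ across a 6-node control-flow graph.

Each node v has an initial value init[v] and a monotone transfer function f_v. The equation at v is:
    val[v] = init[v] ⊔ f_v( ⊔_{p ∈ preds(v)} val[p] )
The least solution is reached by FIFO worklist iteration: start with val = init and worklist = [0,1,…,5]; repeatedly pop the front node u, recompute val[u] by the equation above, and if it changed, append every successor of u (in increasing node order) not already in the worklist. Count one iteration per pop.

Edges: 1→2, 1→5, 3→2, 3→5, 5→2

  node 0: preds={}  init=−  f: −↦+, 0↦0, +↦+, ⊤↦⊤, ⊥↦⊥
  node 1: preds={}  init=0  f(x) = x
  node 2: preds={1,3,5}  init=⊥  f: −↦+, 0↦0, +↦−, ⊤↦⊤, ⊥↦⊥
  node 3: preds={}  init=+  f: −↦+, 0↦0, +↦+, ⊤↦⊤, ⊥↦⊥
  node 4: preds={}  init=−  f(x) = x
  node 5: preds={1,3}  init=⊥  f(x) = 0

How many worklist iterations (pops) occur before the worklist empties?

Trace (7 dequeues):
  [1] u=0 | in ⊥ | out − | ==
  [2] u=1 | in ⊥ | out 0 | ==
  [3] u=2 | in ⊤ | out ⊤ | prev ⊥ | push {}
  [4] u=3 | in ⊥ | out + | ==
  [5] u=4 | in ⊥ | out − | ==
  [6] u=5 | in ⊤ | out 0 | prev ⊥ | push {2}
  [7] u=2 | in ⊤ | out ⊤ | ==

Converged values:
  [0] −
  [1] 0
  [2] ⊤
  [3] +
  [4] −
  [5] 0

7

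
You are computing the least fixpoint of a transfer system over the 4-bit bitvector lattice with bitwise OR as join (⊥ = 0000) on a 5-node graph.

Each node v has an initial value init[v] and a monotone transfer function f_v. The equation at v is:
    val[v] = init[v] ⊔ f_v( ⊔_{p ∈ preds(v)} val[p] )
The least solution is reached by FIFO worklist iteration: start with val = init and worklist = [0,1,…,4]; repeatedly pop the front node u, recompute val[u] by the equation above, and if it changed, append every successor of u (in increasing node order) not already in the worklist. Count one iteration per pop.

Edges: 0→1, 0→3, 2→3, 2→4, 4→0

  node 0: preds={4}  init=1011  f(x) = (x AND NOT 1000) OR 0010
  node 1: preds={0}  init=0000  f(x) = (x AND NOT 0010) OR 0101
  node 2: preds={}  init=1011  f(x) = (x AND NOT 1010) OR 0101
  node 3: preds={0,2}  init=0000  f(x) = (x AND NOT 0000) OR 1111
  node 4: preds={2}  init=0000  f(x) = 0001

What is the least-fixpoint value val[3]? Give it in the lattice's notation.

Iteration log — 6 steps:
  step 1. node 0  ⊔preds=0000  new=1011  stable
  step 2. node 1  ⊔preds=1011  new=1101  old=0000  +wl: 
  step 3. node 2  ⊔preds=0000  new=1111  old=1011  +wl: 
  step 4. node 3  ⊔preds=1111  new=1111  old=0000  +wl: 
  step 5. node 4  ⊔preds=1111  new=0001  old=0000  +wl: 0
  step 6. node 0  ⊔preds=0001  new=1011  stable

Least fixpoint reached:
  node 0: 1011
  node 1: 1101
  node 2: 1111
  node 3: 1111
  node 4: 0001

1111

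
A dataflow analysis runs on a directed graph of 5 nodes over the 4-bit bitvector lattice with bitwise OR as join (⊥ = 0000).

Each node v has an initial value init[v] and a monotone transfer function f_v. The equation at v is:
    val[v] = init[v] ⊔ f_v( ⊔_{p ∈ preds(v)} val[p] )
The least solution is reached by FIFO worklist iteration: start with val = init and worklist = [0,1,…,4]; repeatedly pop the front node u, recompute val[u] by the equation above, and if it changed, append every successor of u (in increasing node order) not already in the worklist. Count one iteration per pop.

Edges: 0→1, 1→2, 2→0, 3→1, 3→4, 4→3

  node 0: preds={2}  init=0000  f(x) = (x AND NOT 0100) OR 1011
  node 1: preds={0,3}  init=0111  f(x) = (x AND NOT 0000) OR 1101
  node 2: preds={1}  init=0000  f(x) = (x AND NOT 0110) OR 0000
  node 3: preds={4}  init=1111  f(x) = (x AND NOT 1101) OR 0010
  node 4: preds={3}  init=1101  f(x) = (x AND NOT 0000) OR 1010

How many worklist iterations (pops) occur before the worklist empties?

7

Trace (7 dequeues):
  [1] u=0 | in 0000 | out 1011 | prev 0000 | push {}
  [2] u=1 | in 1111 | out 1111 | prev 0111 | push {}
  [3] u=2 | in 1111 | out 1001 | prev 0000 | push {0}
  [4] u=3 | in 1101 | out 1111 | ==
  [5] u=4 | in 1111 | out 1111 | prev 1101 | push {3}
  [6] u=0 | in 1001 | out 1011 | ==
  [7] u=3 | in 1111 | out 1111 | ==

Converged values:
  [0] 1011
  [1] 1111
  [2] 1001
  [3] 1111
  [4] 1111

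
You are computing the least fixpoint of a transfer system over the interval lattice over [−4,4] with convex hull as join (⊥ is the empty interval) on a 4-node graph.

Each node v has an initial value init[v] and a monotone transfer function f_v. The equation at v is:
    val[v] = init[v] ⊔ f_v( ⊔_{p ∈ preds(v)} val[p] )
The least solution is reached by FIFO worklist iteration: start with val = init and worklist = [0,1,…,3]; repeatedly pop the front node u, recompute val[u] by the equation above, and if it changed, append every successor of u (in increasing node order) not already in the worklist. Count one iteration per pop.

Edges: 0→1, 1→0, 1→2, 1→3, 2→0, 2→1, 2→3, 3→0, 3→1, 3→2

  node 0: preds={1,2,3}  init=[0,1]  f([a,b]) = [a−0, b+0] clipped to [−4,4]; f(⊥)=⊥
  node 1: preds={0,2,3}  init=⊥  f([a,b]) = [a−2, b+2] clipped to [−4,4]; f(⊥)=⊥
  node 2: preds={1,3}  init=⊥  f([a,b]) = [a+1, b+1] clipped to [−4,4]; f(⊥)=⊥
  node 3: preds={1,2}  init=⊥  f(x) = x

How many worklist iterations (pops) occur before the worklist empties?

12

Worklist (12 pops):
  #1 pop 0: in=⊥ → [0,1] (no change)
  #2 pop 1: in=[0,1] → [-2,3] (was ⊥); enqueue [0]
  #3 pop 2: in=[-2,3] → [-1,4] (was ⊥); enqueue [1]
  #4 pop 3: in=[-2,4] → [-2,4] (was ⊥); enqueue [2]
  #5 pop 0: in=[-2,4] → [-2,4] (was [0,1]); enqueue []
  #6 pop 1: in=[-2,4] → [-4,4] (was [-2,3]); enqueue [0,3]
  #7 pop 2: in=[-4,4] → [-3,4] (was [-1,4]); enqueue [1]
  #8 pop 0: in=[-4,4] → [-4,4] (was [-2,4]); enqueue []
  #9 pop 3: in=[-4,4] → [-4,4] (was [-2,4]); enqueue [0,2]
  #10 pop 1: in=[-4,4] → [-4,4] (no change)
  #11 pop 0: in=[-4,4] → [-4,4] (no change)
  #12 pop 2: in=[-4,4] → [-3,4] (no change)

Fixpoint:
  val[0] = [-4,4]
  val[1] = [-4,4]
  val[2] = [-3,4]
  val[3] = [-4,4]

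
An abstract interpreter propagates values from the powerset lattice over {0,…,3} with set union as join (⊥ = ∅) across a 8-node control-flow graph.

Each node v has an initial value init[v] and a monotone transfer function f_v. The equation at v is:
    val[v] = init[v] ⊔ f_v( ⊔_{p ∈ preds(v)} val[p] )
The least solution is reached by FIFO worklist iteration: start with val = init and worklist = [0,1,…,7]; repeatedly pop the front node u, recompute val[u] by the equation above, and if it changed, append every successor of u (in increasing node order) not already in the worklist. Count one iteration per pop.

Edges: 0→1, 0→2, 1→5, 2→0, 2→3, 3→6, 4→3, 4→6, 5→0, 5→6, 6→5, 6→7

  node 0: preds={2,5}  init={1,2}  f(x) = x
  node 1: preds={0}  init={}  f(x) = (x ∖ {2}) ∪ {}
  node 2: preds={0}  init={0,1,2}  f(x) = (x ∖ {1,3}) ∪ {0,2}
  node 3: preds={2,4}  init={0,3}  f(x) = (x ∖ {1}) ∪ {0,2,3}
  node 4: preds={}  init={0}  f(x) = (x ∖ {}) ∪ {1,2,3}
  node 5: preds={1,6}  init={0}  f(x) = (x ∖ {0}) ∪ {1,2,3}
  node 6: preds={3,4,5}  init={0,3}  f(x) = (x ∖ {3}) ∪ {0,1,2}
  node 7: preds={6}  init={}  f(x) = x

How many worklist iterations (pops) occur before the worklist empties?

Iteration log — 14 steps:
  step 1. node 0  ⊔preds={0,1,2}  new={0,1,2}  old={1,2}  +wl: 
  step 2. node 1  ⊔preds={0,1,2}  new={0,1}  old={}  +wl: 
  step 3. node 2  ⊔preds={0,1,2}  new={0,1,2}  stable
  step 4. node 3  ⊔preds={0,1,2}  new={0,2,3}  old={0,3}  +wl: 
  step 5. node 4  ⊔preds={}  new={0,1,2,3}  old={0}  +wl: 3
  step 6. node 5  ⊔preds={0,1,3}  new={0,1,2,3}  old={0}  +wl: 0
  step 7. node 6  ⊔preds={0,1,2,3}  new={0,1,2,3}  old={0,3}  +wl: 5
  step 8. node 7  ⊔preds={0,1,2,3}  new={0,1,2,3}  old={}  +wl: 
  step 9. node 3  ⊔preds={0,1,2,3}  new={0,2,3}  stable
  step 10. node 0  ⊔preds={0,1,2,3}  new={0,1,2,3}  old={0,1,2}  +wl: 1,2
  step 11. node 5  ⊔preds={0,1,2,3}  new={0,1,2,3}  stable
  step 12. node 1  ⊔preds={0,1,2,3}  new={0,1,3}  old={0,1}  +wl: 5
  step 13. node 2  ⊔preds={0,1,2,3}  new={0,1,2}  stable
  step 14. node 5  ⊔preds={0,1,2,3}  new={0,1,2,3}  stable

Least fixpoint reached:
  node 0: {0,1,2,3}
  node 1: {0,1,3}
  node 2: {0,1,2}
  node 3: {0,2,3}
  node 4: {0,1,2,3}
  node 5: {0,1,2,3}
  node 6: {0,1,2,3}
  node 7: {0,1,2,3}

14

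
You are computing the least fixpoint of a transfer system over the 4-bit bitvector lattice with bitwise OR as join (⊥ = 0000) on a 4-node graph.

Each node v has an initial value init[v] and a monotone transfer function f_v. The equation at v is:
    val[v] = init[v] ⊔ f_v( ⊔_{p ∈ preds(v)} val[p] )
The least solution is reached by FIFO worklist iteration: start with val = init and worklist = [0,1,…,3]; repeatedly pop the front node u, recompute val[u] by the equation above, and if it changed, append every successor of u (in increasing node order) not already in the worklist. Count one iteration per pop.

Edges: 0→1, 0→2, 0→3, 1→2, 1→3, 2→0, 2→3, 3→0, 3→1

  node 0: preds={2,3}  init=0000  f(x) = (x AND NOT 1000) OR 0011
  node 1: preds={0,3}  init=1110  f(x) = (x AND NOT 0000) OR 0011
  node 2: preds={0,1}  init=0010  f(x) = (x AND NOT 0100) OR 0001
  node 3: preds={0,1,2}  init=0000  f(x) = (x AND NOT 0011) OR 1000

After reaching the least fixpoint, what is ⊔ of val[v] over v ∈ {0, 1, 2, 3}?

1111

Trace (8 dequeues):
  [1] u=0 | in 0010 | out 0011 | prev 0000 | push {}
  [2] u=1 | in 0011 | out 1111 | prev 1110 | push {}
  [3] u=2 | in 1111 | out 1011 | prev 0010 | push {0}
  [4] u=3 | in 1111 | out 1100 | prev 0000 | push {1}
  [5] u=0 | in 1111 | out 0111 | prev 0011 | push {2,3}
  [6] u=1 | in 1111 | out 1111 | ==
  [7] u=2 | in 1111 | out 1011 | ==
  [8] u=3 | in 1111 | out 1100 | ==

Converged values:
  [0] 0111
  [1] 1111
  [2] 1011
  [3] 1100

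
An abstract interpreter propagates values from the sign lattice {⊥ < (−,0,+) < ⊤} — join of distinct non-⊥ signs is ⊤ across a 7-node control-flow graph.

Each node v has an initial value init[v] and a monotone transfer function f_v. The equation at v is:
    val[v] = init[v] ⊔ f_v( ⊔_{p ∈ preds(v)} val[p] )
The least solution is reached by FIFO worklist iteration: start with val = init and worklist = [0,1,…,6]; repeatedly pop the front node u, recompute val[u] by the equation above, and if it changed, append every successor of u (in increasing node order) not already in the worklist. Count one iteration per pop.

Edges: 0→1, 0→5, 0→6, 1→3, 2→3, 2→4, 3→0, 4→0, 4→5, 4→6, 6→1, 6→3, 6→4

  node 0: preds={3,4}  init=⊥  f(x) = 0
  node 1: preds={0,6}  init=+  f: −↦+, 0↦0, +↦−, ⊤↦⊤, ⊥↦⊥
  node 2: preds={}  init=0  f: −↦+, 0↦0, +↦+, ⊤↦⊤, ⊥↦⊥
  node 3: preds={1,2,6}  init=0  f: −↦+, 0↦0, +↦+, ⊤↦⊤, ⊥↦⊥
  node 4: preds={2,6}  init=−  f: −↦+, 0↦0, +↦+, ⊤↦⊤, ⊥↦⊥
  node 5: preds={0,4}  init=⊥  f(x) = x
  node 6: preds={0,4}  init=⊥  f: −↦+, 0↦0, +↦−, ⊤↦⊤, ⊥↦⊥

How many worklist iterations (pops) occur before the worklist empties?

Iteration log — 11 steps:
  step 1. node 0  ⊔preds=⊤  new=0  old=⊥  +wl: 
  step 2. node 1  ⊔preds=0  new=⊤  old=+  +wl: 
  step 3. node 2  ⊔preds=⊥  new=0  stable
  step 4. node 3  ⊔preds=⊤  new=⊤  old=0  +wl: 0
  step 5. node 4  ⊔preds=0  new=⊤  old=−  +wl: 
  step 6. node 5  ⊔preds=⊤  new=⊤  old=⊥  +wl: 
  step 7. node 6  ⊔preds=⊤  new=⊤  old=⊥  +wl: 1,3,4
  step 8. node 0  ⊔preds=⊤  new=0  stable
  step 9. node 1  ⊔preds=⊤  new=⊤  stable
  step 10. node 3  ⊔preds=⊤  new=⊤  stable
  step 11. node 4  ⊔preds=⊤  new=⊤  stable

Least fixpoint reached:
  node 0: 0
  node 1: ⊤
  node 2: 0
  node 3: ⊤
  node 4: ⊤
  node 5: ⊤
  node 6: ⊤

11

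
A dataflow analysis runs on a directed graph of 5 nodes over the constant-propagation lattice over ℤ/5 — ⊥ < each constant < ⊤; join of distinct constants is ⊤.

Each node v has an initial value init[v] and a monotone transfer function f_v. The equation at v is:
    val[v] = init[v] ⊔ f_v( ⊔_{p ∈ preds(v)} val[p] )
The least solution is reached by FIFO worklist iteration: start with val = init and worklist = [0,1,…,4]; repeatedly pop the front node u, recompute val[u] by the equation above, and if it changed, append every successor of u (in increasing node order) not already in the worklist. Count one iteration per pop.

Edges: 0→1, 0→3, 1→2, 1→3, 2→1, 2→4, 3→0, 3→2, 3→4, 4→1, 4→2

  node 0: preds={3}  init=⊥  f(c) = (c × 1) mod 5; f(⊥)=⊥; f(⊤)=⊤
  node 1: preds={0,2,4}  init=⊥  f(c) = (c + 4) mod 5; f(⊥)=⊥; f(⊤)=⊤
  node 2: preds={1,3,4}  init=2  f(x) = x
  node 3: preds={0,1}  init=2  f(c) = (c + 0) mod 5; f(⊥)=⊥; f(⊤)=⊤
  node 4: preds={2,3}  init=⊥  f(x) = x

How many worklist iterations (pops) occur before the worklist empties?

10

Worklist (10 pops):
  #1 pop 0: in=2 → 2 (was ⊥); enqueue []
  #2 pop 1: in=2 → 1 (was ⊥); enqueue []
  #3 pop 2: in=⊤ → ⊤ (was 2); enqueue [1]
  #4 pop 3: in=⊤ → ⊤ (was 2); enqueue [0,2]
  #5 pop 4: in=⊤ → ⊤ (was ⊥); enqueue []
  #6 pop 1: in=⊤ → ⊤ (was 1); enqueue [3]
  #7 pop 0: in=⊤ → ⊤ (was 2); enqueue [1]
  #8 pop 2: in=⊤ → ⊤ (no change)
  #9 pop 3: in=⊤ → ⊤ (no change)
  #10 pop 1: in=⊤ → ⊤ (no change)

Fixpoint:
  val[0] = ⊤
  val[1] = ⊤
  val[2] = ⊤
  val[3] = ⊤
  val[4] = ⊤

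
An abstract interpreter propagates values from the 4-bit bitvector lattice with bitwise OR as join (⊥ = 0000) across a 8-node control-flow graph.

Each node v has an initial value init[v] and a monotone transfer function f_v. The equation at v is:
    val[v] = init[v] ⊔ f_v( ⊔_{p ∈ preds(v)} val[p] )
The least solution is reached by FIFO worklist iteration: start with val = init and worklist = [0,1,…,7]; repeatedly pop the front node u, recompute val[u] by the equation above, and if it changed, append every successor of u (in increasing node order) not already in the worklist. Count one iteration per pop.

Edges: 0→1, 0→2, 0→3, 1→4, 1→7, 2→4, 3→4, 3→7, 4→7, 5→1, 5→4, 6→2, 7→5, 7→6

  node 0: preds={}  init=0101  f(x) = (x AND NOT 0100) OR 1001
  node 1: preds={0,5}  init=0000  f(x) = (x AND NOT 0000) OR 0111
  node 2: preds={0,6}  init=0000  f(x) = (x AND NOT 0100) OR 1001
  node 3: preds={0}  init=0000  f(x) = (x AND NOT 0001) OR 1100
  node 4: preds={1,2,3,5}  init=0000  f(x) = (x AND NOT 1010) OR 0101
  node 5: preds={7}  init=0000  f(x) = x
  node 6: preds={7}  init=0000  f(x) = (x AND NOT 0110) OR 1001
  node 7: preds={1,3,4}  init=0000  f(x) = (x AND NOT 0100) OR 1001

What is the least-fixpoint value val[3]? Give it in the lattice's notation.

1100

Trace (13 dequeues):
  [1] u=0 | in 0000 | out 1101 | prev 0101 | push {}
  [2] u=1 | in 1101 | out 1111 | prev 0000 | push {}
  [3] u=2 | in 1101 | out 1001 | prev 0000 | push {}
  [4] u=3 | in 1101 | out 1100 | prev 0000 | push {}
  [5] u=4 | in 1111 | out 0101 | prev 0000 | push {}
  [6] u=5 | in 0000 | out 0000 | ==
  [7] u=6 | in 0000 | out 1001 | prev 0000 | push {2}
  [8] u=7 | in 1111 | out 1011 | prev 0000 | push {5,6}
  [9] u=2 | in 1101 | out 1001 | ==
  [10] u=5 | in 1011 | out 1011 | prev 0000 | push {1,4}
  [11] u=6 | in 1011 | out 1001 | ==
  [12] u=1 | in 1111 | out 1111 | ==
  [13] u=4 | in 1111 | out 0101 | ==

Converged values:
  [0] 1101
  [1] 1111
  [2] 1001
  [3] 1100
  [4] 0101
  [5] 1011
  [6] 1001
  [7] 1011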